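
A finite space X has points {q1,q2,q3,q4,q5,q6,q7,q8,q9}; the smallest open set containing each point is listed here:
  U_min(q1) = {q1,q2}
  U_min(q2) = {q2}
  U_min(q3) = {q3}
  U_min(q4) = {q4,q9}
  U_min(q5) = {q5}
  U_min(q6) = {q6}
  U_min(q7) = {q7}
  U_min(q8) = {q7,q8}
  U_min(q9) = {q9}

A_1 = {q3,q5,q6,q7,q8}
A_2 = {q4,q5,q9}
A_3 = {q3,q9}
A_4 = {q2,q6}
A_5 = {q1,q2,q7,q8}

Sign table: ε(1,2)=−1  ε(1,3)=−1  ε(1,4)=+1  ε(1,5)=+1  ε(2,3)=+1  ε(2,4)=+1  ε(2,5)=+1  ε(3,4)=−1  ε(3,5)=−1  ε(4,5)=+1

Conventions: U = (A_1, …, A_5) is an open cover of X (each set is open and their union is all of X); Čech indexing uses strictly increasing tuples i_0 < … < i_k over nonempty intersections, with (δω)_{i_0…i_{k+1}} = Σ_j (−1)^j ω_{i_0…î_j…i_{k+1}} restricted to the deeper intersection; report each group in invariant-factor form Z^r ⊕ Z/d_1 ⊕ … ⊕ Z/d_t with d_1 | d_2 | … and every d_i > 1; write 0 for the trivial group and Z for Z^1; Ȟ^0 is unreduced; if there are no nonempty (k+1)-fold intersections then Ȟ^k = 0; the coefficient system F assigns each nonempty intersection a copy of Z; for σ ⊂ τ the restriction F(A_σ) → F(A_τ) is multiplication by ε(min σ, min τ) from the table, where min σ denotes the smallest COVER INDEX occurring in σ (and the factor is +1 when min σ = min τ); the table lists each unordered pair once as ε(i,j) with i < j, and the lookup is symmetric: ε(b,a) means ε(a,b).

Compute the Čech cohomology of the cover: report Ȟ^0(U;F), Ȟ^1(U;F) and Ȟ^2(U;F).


Ȟ^0(U;F) ≅ Z; Ȟ^1(U;F) ≅ Z^2; Ȟ^2(U;F) ≅ 0

intersection data:
  A12={q5} A13={q3} A14={q6} A15={q7,q8} A23={q9} A45={q2}
C dims 5,6; δ0: rk 4, SNF 1^4
Ȟ^0 = (5 − 4) − 0 = 1, so Ȟ^0 ≅ Z
Ȟ^1 = (6 − 0) − 4 = 2, so Ȟ^1 ≅ Z^2
Ȟ^2 = (0 − 0) − 0 = 0, so Ȟ^2 ≅ 0


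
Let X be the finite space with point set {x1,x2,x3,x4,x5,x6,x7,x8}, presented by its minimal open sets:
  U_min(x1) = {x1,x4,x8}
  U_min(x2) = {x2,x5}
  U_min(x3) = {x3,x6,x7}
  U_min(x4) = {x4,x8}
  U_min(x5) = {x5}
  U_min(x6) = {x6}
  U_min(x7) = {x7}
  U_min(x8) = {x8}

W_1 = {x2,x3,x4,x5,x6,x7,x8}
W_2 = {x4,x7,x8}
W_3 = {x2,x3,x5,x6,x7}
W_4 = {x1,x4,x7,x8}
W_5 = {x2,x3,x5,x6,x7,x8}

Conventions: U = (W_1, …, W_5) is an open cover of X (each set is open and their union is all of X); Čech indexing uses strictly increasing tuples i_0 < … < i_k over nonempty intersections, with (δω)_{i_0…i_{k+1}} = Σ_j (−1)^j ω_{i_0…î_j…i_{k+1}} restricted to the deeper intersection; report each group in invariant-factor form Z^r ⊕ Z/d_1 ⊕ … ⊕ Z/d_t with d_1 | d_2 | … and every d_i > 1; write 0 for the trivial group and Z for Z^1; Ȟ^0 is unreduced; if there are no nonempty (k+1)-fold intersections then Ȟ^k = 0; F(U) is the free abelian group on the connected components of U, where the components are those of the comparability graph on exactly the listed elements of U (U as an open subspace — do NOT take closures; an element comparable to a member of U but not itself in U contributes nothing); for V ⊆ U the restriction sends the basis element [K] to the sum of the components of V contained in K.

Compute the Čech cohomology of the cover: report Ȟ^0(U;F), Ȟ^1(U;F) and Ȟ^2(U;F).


intersection data:
  W12={x4,x7,x8} W13={x2,x3,x5,x6,x7} W14={x4,x7,x8} W15={x2,x3,x5,x6,x7,x8} W23={x7} W24={x4,x7,x8} W25={x7,x8} W34={x7} W35={x2,x3,x5,x6,x7} W45={x7,x8}
  W123={x7} W124={x4,x7,x8} W125={x7,x8} W134={x7} W135={x2,x3,x5,x6,x7} W145={x7,x8} W234={x7} W235={x7} W245={x7,x8} W345={x7}
  W1234={x7} W1235={x7} W1245={x7,x8} W1345={x7} W2345={x7}
  W12345={x7}
components per intersection:
  W1: {x2,x5} {x3,x6,x7} {x4,x8}
  W2: {x4,x8} {x7}
  W3: {x2,x5} {x3,x6,x7}
  W4: {x1,x4,x8} {x7}
  W5: {x2,x5} {x3,x6,x7} {x8}
  W12: {x4,x8} {x7}
  W13: {x2,x5} {x3,x6,x7}
  W14: {x4,x8} {x7}
  W15: {x2,x5} {x3,x6,x7} {x8}
  W23: {x7}
  W24: {x4,x8} {x7}
  W25: {x7} {x8}
  W34: {x7}
  W35: {x2,x5} {x3,x6,x7}
  W45: {x7} {x8}
  W123: {x7}
  W124: {x4,x8} {x7}
  W125: {x7} {x8}
  W134: {x7}
  W135: {x2,x5} {x3,x6,x7}
  W145: {x7} {x8}
  W234: {x7}
  W235: {x7}
  W245: {x7} {x8}
  W345: {x7}
  W1234: {x7}
  W1235: {x7}
  W1245: {x7} {x8}
  W1345: {x7}
  W2345: {x7}
  W12345: {x7}
C dims 12,19,15,6; δ0: rk 9, SNF 1^9; δ1: rk 10, SNF 1^10; δ2: rk 5, SNF 1^5
Ȟ^0 = (12 − 9) − 0 = 3, so Ȟ^0 ≅ Z^3
Ȟ^1 = (19 − 10) − 9 = 0, so Ȟ^1 ≅ 0
Ȟ^2 = (15 − 5) − 10 = 0, so Ȟ^2 ≅ 0

Ȟ^0 ≅ Z^3; Ȟ^1 ≅ 0; Ȟ^2 ≅ 0


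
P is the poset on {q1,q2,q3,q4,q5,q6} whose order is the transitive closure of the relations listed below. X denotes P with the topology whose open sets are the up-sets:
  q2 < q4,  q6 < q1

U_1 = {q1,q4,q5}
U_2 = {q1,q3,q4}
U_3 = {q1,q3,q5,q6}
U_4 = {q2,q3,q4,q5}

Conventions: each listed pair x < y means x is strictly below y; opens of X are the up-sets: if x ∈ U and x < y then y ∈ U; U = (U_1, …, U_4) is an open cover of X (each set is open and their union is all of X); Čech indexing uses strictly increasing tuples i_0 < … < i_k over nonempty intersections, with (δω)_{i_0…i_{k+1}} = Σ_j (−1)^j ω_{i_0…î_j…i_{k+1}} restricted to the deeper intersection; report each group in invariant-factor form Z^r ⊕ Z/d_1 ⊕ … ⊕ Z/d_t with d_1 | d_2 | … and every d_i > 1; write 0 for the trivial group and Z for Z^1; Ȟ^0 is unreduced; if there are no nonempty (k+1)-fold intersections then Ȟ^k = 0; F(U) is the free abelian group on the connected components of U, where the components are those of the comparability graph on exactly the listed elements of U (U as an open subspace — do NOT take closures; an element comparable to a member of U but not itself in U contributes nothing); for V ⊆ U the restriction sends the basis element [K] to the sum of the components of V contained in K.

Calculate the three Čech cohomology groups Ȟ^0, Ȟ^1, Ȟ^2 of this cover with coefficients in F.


nerve of the cover:
  U12={q1,q4} U13={q1,q5} U14={q4,q5} U23={q1,q3} U24={q3,q4} U34={q3,q5}
  U123={q1} U124={q4} U134={q5} U234={q3}
components per intersection:
  U1: {q1} {q4} {q5}
  U2: {q1} {q3} {q4}
  U3: {q1,q6} {q3} {q5}
  U4: {q2,q4} {q3} {q5}
  U12: {q1} {q4}
  U13: {q1} {q5}
  U14: {q4} {q5}
  U23: {q1} {q3}
  U24: {q3} {q4}
  U34: {q3} {q5}
  U123: {q1}
  U124: {q4}
  U134: {q5}
  U234: {q3}
C dims 12,12,4; δ0: rk 8, SNF 1^8; δ1: rk 4, SNF 1^4
Ȟ^0 = (12 − 8) − 0 = 4, so Ȟ^0 ≅ Z^4
Ȟ^1 = (12 − 4) − 8 = 0, so Ȟ^1 ≅ 0
Ȟ^2 = (4 − 0) − 4 = 0, so Ȟ^2 ≅ 0

Ȟ^0 = Z^4, Ȟ^1 = 0, Ȟ^2 = 0


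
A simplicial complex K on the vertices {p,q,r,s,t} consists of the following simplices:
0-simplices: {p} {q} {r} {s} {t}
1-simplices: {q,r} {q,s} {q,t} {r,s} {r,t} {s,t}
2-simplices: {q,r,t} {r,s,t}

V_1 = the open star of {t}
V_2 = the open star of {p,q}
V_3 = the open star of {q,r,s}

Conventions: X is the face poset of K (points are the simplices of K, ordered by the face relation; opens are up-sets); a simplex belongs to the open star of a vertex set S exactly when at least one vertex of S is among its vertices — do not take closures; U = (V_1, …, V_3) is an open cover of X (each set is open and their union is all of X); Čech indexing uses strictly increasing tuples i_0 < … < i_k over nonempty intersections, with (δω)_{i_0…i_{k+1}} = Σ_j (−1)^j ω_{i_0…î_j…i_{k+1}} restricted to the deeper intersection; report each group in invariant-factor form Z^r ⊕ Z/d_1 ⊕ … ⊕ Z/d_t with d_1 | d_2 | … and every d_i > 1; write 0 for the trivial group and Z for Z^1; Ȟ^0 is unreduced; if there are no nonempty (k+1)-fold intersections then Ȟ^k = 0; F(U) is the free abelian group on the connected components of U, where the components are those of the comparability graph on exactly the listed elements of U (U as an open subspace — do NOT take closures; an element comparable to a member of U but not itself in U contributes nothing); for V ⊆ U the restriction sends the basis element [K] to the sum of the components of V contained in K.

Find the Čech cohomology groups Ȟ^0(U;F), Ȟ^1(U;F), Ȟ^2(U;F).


Ȟ^0 = Z^2, Ȟ^1 = 0 and Ȟ^2 = 0

intersection data:
  V1={{t},{q,t},{r,t},{s,t},{q,r,t},{r,s,t}} V2={{p},{q},{q,r},{q,s},{q,t},{q,r,t}} V3={{q},{r},{s},{q,r},{q,s},{q,t},{r,s},{r,t},{s,t},{q,r,t},{r,s,t}}
  V12={{q,t},{q,r,t}} V13={{q,t},{r,t},{s,t},{q,r,t},{r,s,t}} V23={{q},{q,r},{q,s},{q,t},{q,r,t}}
  V123={{q,t},{q,r,t}}
components per intersection:
  V1: {{t},{q,t},{r,t},{s,t},{q,r,t},{r,s,t}}
  V2: {{p}} {{q},{q,r},{q,s},{q,t},{q,r,t}}
  V3: {{q},{r},{s},{q,r},{q,s},{q,t},{r,s},{r,t},{s,t},{q,r,t},{r,s,t}}
  V12: {{q,t},{q,r,t}}
  V13: {{q,t},{r,t},{s,t},{q,r,t},{r,s,t}}
  V23: {{q},{q,r},{q,s},{q,t},{q,r,t}}
  V123: {{q,t},{q,r,t}}
C dims 4,3,1; δ0: rk 2, SNF 1^2; δ1: rk 1, SNF 1^1
Ȟ^0 = (4 − 2) − 0 = 2, so Ȟ^0 ≅ Z^2
Ȟ^1 = (3 − 1) − 2 = 0, so Ȟ^1 ≅ 0
Ȟ^2 = (1 − 0) − 1 = 0, so Ȟ^2 ≅ 0


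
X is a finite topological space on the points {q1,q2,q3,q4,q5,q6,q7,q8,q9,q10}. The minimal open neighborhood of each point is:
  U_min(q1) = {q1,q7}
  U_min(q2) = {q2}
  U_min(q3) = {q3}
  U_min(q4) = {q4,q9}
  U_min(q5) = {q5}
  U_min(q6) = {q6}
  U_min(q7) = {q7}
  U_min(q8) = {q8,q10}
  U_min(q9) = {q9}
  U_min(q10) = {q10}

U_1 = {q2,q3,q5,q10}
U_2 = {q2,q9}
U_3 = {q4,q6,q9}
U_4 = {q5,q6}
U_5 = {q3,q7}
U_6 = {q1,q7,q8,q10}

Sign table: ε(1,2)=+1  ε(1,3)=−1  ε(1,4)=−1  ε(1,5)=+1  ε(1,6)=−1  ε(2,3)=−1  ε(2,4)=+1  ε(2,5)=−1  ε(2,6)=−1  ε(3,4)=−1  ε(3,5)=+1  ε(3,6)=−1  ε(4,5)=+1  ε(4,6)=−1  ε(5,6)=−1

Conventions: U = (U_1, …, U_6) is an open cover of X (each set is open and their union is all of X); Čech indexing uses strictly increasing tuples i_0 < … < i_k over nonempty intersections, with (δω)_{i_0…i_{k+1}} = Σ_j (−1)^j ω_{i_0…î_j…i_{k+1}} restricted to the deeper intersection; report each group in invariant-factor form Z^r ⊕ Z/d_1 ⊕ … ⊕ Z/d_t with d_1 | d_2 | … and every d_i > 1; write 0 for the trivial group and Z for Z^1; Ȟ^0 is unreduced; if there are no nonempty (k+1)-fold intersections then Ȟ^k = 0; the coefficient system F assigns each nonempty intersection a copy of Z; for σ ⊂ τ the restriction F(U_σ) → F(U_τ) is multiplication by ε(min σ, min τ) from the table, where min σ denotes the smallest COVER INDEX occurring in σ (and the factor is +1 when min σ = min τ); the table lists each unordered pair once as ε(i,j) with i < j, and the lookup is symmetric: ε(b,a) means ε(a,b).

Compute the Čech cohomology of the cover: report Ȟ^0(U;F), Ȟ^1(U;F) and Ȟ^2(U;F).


Ȟ^0(U;F) ≅ 0, Ȟ^1(U;F) ≅ Z ⊕ Z/2, Ȟ^2(U;F) ≅ 0

nerve simplices:
  U12={q2} U14={q5} U15={q3} U16={q10} U23={q9} U34={q6} U56={q7}
C dims 6,7; δ0: rk 6, SNF 1^5·2
degree 0: 6−6−0 = 0 → Ȟ^0 ≅ 0
degree 1: 7−0−6 = 1 plus torsion [2] → Ȟ^1 ≅ Z ⊕ Z/2
degree 2: 0−0−0 = 0 → Ȟ^2 ≅ 0


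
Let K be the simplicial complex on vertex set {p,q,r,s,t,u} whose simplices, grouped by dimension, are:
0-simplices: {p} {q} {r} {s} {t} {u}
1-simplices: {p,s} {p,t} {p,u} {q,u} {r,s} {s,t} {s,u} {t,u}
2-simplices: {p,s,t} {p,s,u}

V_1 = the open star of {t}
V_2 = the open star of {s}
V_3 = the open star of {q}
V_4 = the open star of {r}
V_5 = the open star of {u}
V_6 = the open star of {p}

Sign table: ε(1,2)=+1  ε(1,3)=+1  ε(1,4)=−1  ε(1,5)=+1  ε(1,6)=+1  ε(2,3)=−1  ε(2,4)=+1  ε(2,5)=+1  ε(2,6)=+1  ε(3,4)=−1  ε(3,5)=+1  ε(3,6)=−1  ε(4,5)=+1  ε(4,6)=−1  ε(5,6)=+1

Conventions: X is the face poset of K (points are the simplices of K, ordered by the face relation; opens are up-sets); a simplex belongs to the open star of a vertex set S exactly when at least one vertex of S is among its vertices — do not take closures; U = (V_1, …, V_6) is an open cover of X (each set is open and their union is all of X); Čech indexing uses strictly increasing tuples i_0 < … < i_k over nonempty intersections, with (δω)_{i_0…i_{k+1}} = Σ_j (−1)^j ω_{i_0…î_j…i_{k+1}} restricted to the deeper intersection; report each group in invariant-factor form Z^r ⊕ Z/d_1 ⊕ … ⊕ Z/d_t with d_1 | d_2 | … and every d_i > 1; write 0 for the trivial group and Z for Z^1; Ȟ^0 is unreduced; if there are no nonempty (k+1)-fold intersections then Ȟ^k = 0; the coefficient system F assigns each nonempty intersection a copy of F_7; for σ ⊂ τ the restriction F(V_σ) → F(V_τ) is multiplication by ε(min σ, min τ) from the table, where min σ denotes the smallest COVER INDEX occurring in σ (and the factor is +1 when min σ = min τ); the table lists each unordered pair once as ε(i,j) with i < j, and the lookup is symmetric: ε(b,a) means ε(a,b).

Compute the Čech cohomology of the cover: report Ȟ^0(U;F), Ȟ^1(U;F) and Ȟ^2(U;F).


Ȟ^0 = Z/7, Ȟ^1 = Z/7 and Ȟ^2 = 0

nonempty overlaps:
  V1={{t},{p,t},{s,t},{t,u},{p,s,t}} V2={{s},{p,s},{r,s},{s,t},{s,u},{p,s,t},{p,s,u}} V3={{q},{q,u}} V4={{r},{r,s}} V5={{u},{p,u},{q,u},{s,u},{t,u},{p,s,u}} V6={{p},{p,s},{p,t},{p,u},{p,s,t},{p,s,u}}
  V12={{s,t},{p,s,t}} V15={{t,u}} V16={{p,t},{p,s,t}} V24={{r,s}} V25={{s,u},{p,s,u}} V26={{p,s},{p,s,t},{p,s,u}} V35={{q,u}} V56={{p,u},{p,s,u}}
  V126={{p,s,t}} V256={{p,s,u}}
C dims 6,8,2; δ0: rk_F7 5; δ1: rk_F7 2
degree 0: 6−5−0 = 1 → Ȟ^0 ≅ Z/7
degree 1: 8−2−5 = 1 → Ȟ^1 ≅ Z/7
degree 2: 2−0−2 = 0 → Ȟ^2 ≅ 0


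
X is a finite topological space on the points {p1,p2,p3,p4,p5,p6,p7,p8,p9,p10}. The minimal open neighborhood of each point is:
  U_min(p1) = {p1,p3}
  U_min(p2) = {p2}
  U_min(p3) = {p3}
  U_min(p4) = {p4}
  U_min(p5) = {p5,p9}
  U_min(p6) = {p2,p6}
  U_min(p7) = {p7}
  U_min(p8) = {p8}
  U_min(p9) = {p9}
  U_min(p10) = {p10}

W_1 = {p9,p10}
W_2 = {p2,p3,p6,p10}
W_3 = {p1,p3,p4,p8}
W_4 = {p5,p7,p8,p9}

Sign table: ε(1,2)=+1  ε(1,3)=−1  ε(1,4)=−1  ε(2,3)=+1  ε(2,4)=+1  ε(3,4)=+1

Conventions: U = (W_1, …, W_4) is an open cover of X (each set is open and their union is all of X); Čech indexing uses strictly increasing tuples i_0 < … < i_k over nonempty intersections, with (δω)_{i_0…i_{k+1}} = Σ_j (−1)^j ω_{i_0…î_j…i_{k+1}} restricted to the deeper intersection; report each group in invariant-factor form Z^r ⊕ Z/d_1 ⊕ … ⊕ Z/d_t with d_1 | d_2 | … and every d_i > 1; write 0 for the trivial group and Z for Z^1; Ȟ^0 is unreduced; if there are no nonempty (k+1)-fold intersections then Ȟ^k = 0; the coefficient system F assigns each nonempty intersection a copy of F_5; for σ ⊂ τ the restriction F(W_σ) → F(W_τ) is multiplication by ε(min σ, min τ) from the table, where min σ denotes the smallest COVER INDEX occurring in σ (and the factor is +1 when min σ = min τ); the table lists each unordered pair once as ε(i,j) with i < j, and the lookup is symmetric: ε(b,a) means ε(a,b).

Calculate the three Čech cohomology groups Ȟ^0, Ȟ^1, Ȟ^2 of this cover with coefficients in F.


nerve of the cover:
  W12={p10} W14={p9} W23={p3} W34={p8}
C dims 4,4; δ0: rk_F5 4
Ȟ^0 = (4 − 4) − 0 = 0, so Ȟ^0 ≅ 0
Ȟ^1 = (4 − 0) − 4 = 0, so Ȟ^1 ≅ 0
Ȟ^2 = (0 − 0) − 0 = 0, so Ȟ^2 ≅ 0

Ȟ^0 ≅ 0, Ȟ^1 ≅ 0, Ȟ^2 ≅ 0


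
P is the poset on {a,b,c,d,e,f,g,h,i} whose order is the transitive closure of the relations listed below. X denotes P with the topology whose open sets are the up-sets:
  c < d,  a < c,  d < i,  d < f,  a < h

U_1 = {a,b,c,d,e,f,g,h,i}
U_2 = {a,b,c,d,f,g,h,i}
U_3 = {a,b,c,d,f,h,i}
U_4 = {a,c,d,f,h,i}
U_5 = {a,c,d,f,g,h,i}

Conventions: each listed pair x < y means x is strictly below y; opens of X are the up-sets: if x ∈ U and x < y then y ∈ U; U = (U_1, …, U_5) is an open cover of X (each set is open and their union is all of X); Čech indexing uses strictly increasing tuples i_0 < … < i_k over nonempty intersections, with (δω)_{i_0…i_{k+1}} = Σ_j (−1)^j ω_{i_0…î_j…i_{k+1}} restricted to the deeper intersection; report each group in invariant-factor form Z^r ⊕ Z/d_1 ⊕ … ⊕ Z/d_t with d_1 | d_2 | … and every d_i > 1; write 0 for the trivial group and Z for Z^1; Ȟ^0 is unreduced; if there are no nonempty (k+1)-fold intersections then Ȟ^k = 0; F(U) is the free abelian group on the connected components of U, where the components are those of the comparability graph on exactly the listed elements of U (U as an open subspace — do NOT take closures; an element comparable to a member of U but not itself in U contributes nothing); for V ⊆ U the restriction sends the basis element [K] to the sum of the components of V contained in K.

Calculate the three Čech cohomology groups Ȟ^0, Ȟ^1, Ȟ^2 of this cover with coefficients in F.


nerve simplices:
  U12={a,b,c,d,f,g,h,i} U13={a,b,c,d,f,h,i} U14={a,c,d,f,h,i} U15={a,c,d,f,g,h,i} U23={a,b,c,d,f,h,i} U24={a,c,d,f,h,i} U25={a,c,d,f,g,h,i} U34={a,c,d,f,h,i} U35={a,c,d,f,h,i} U45={a,c,d,f,h,i}
  U123={a,b,c,d,f,h,i} U124={a,c,d,f,h,i} U125={a,c,d,f,g,h,i} U134={a,c,d,f,h,i} U135={a,c,d,f,h,i} U145={a,c,d,f,h,i} U234={a,c,d,f,h,i} U235={a,c,d,f,h,i} U245={a,c,d,f,h,i} U345={a,c,d,f,h,i}
  U1234={a,c,d,f,h,i} U1235={a,c,d,f,h,i} U1245={a,c,d,f,h,i} U1345={a,c,d,f,h,i} U2345={a,c,d,f,h,i}
  U12345={a,c,d,f,h,i}
components per intersection:
  U1: {a,c,d,f,h,i} {b} {e} {g}
  U2: {a,c,d,f,h,i} {b} {g}
  U3: {a,c,d,f,h,i} {b}
  U4: {a,c,d,f,h,i}
  U5: {a,c,d,f,h,i} {g}
  U12: {a,c,d,f,h,i} {b} {g}
  U13: {a,c,d,f,h,i} {b}
  U14: {a,c,d,f,h,i}
  U15: {a,c,d,f,h,i} {g}
  U23: {a,c,d,f,h,i} {b}
  U24: {a,c,d,f,h,i}
  U25: {a,c,d,f,h,i} {g}
  U34: {a,c,d,f,h,i}
  U35: {a,c,d,f,h,i}
  U45: {a,c,d,f,h,i}
  U123: {a,c,d,f,h,i} {b}
  U124: {a,c,d,f,h,i}
  U125: {a,c,d,f,h,i} {g}
  U134: {a,c,d,f,h,i}
  U135: {a,c,d,f,h,i}
  U145: {a,c,d,f,h,i}
  U234: {a,c,d,f,h,i}
  U235: {a,c,d,f,h,i}
  U245: {a,c,d,f,h,i}
  U345: {a,c,d,f,h,i}
  U1234: {a,c,d,f,h,i}
  U1235: {a,c,d,f,h,i}
  U1245: {a,c,d,f,h,i}
  U1345: {a,c,d,f,h,i}
  U2345: {a,c,d,f,h,i}
  U12345: {a,c,d,f,h,i}
C dims 12,16,12,5; δ0: rk 8, SNF 1^8; δ1: rk 8, SNF 1^8; δ2: rk 4, SNF 1^4
degree 0: 12−8−0 = 4 → Ȟ^0 ≅ Z^4
degree 1: 16−8−8 = 0 → Ȟ^1 ≅ 0
degree 2: 12−4−8 = 0 → Ȟ^2 ≅ 0

Ȟ^0 = Z^4; Ȟ^1 = 0; Ȟ^2 = 0


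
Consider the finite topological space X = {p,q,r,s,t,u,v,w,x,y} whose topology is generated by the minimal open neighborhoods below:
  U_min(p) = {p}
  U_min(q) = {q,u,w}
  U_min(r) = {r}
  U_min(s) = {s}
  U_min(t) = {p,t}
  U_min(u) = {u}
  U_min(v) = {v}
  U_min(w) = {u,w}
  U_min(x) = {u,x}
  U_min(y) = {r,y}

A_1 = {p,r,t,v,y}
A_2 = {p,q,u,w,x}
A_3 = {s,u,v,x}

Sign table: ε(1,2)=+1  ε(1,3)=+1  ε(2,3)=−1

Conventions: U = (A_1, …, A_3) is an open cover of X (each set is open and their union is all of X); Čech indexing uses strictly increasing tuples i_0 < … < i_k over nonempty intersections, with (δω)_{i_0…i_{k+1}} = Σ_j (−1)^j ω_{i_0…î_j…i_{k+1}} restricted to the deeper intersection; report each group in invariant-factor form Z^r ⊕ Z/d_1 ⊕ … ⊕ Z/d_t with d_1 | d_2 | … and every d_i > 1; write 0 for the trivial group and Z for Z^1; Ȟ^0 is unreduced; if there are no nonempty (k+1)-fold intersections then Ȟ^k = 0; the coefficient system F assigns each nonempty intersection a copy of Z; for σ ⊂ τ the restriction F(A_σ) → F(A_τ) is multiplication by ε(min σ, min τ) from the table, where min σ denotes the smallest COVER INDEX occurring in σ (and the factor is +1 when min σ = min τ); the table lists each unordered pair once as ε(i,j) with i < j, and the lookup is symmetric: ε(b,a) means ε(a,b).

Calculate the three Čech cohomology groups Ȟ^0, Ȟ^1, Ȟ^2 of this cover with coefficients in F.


nonempty intersections:
  A12={p} A13={v} A23={u,x}
C dims 3,3; δ0: rk 3, SNF 1^2·2
Ȟ^0: (3−3)−0=0 ⇒ 0
Ȟ^1: (3−0)−3=0 plus torsion [2] ⇒ Z/2
Ȟ^2: (0−0)−0=0 ⇒ 0

Ȟ^0(U;F) ≅ 0, Ȟ^1(U;F) ≅ Z/2, Ȟ^2(U;F) ≅ 0


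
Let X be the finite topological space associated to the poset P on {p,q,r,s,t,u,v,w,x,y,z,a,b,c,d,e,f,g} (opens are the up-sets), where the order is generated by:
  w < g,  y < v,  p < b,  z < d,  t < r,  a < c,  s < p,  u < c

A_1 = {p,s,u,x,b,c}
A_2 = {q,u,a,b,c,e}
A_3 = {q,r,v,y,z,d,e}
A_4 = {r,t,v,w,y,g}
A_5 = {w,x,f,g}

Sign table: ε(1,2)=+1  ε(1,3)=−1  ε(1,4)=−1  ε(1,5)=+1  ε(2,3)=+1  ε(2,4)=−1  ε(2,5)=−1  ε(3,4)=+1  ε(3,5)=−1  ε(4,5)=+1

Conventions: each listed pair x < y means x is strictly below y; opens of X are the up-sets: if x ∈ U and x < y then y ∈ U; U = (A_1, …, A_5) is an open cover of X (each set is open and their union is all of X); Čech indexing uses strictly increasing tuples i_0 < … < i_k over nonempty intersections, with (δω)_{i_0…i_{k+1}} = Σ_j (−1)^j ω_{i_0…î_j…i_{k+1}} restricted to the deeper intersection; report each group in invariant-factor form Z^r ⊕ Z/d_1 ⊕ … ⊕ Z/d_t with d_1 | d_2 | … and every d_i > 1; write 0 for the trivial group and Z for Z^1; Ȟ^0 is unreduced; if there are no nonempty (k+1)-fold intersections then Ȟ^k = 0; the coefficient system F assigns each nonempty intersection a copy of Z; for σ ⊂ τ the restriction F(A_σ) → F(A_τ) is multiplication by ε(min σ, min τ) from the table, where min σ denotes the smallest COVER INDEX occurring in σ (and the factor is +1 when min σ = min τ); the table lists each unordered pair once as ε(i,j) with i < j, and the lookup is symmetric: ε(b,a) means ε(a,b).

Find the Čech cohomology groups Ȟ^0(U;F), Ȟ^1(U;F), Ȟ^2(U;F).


nonempty intersections:
  A12={u,b,c} A15={x} A23={q,e} A34={r,v,y} A45={w,g}
C dims 5,5; δ0: rk 4, SNF 1^4
Ȟ^0: (5−4)−0=1 ⇒ Z
Ȟ^1: (5−0)−4=1 ⇒ Z
Ȟ^2: (0−0)−0=0 ⇒ 0

Ȟ^0 = Z; Ȟ^1 = Z; Ȟ^2 = 0


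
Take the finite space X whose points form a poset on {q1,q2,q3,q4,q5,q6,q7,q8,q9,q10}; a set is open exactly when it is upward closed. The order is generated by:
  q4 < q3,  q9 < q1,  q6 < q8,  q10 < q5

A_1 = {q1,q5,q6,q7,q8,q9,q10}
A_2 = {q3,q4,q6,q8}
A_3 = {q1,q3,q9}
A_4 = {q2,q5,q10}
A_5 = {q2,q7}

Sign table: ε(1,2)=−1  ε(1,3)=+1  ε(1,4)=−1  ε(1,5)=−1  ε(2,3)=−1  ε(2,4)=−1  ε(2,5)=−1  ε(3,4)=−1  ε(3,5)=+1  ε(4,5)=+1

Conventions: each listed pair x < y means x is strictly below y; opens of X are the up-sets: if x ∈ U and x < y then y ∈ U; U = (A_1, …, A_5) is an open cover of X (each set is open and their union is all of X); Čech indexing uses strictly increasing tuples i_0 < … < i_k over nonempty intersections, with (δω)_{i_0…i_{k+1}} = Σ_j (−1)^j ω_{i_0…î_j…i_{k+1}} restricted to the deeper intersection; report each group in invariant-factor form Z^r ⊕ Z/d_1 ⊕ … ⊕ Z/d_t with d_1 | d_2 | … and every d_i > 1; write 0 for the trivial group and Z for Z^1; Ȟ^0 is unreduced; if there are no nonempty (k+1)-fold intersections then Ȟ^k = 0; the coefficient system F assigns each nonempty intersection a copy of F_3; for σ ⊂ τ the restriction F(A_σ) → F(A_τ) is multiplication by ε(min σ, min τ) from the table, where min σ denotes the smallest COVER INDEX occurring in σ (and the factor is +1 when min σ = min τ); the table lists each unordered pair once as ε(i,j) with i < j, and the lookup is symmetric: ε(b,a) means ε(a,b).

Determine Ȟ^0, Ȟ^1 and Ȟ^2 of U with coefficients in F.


nonempty intersections:
  A12={q6,q8} A13={q1,q9} A14={q5,q10} A15={q7} A23={q3} A45={q2}
C dims 5,6; δ0: rk_F3 4
Ȟ^0: (5−4)−0=1 ⇒ Z/3
Ȟ^1: (6−0)−4=2 ⇒ Z/3 ⊕ Z/3
Ȟ^2: (0−0)−0=0 ⇒ 0

Ȟ^0(U;F) ≅ Z/3, Ȟ^1(U;F) ≅ Z/3 ⊕ Z/3 and Ȟ^2(U;F) ≅ 0


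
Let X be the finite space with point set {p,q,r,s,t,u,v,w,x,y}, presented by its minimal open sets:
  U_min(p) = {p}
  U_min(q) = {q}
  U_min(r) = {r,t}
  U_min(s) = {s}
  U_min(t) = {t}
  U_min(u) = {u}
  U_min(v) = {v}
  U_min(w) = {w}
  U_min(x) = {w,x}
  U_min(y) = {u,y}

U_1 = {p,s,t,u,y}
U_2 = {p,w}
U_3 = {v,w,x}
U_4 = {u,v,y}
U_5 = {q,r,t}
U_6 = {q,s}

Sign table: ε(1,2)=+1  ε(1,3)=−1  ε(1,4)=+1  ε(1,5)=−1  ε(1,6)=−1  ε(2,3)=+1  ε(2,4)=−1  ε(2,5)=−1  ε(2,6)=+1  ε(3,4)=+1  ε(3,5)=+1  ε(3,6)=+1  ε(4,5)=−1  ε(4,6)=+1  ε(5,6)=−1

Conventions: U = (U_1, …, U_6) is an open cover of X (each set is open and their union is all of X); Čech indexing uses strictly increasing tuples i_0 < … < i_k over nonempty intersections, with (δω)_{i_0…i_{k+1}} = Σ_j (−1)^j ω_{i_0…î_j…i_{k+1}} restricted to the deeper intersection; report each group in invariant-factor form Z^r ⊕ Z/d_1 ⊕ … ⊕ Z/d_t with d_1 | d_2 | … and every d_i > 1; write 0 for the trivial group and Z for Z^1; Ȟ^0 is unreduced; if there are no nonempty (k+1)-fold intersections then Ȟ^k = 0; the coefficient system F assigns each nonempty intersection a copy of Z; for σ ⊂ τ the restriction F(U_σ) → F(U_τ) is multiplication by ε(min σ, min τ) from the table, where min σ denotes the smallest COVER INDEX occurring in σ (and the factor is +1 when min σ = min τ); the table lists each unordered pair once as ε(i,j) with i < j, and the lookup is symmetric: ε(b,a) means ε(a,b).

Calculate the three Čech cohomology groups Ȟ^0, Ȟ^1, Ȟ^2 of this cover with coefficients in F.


nerve of the cover:
  U12={p} U14={u,y} U15={t} U16={s} U23={w} U34={v} U56={q}
C dims 6,7; δ0: rk 6, SNF 1^5·2
Ȟ^0 = (6 − 6) − 0 = 0, so Ȟ^0 ≅ 0
Ȟ^1 = (7 − 0) − 6 = 1 plus torsion [2], so Ȟ^1 ≅ Z ⊕ Z/2
Ȟ^2 = (0 − 0) − 0 = 0, so Ȟ^2 ≅ 0

Ȟ^0 = 0,  Ȟ^1 = Z ⊕ Z/2,  Ȟ^2 = 0


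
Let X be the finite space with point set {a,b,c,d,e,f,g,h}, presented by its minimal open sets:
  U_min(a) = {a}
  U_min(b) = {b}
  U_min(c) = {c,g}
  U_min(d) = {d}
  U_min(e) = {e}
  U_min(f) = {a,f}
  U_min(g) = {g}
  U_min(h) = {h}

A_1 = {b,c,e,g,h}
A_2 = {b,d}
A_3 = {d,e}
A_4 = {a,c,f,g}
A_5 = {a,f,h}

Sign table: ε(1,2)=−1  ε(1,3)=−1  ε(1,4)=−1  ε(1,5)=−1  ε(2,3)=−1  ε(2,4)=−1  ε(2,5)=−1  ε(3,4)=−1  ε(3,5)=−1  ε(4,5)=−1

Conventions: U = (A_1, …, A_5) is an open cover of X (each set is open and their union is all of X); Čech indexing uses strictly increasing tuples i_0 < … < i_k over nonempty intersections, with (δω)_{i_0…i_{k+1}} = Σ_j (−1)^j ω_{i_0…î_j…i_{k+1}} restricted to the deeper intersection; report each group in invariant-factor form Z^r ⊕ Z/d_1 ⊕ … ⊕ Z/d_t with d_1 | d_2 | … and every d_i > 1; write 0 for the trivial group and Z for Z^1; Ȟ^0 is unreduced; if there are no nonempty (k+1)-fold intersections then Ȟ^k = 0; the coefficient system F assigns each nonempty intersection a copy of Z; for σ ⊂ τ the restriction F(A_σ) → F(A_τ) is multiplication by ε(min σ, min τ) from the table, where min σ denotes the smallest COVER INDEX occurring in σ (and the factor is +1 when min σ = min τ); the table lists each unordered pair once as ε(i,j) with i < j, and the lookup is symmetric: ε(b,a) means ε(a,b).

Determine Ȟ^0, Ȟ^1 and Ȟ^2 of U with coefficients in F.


nonempty overlaps:
  A12={b} A13={e} A14={c,g} A15={h} A23={d} A45={a,f}
C dims 5,6; δ0: rk 5, SNF 1^4·2
degree 0: 5−5−0 = 0 → Ȟ^0 ≅ 0
degree 1: 6−0−5 = 1 plus torsion [2] → Ȟ^1 ≅ Z ⊕ Z/2
degree 2: 0−0−0 = 0 → Ȟ^2 ≅ 0

Ȟ^0 = 0, Ȟ^1 = Z ⊕ Z/2 and Ȟ^2 = 0


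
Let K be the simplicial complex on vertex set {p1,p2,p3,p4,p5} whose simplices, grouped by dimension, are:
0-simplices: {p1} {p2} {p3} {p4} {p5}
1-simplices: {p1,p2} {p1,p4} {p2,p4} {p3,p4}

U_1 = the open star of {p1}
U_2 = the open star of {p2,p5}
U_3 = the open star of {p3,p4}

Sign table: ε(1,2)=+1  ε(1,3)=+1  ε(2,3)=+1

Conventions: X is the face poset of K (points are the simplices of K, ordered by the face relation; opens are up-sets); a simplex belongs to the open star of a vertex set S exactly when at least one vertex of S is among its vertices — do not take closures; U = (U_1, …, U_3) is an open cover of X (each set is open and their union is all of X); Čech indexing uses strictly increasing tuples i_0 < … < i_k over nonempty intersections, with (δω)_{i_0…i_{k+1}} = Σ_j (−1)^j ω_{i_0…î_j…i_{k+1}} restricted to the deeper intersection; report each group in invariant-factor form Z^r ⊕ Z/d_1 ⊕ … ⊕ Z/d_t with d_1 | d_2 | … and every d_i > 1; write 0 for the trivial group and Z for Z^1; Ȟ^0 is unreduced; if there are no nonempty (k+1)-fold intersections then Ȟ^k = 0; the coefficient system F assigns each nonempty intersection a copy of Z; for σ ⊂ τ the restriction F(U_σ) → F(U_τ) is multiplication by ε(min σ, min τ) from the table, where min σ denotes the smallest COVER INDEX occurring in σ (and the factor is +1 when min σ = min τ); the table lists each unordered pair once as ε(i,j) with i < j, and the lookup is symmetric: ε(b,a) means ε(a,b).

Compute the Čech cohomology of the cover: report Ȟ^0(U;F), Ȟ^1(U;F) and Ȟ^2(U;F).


nonempty intersections:
  U1={{p1},{p1,p2},{p1,p4}} U2={{p2},{p5},{p1,p2},{p2,p4}} U3={{p3},{p4},{p1,p4},{p2,p4},{p3,p4}}
  U12={{p1,p2}} U13={{p1,p4}} U23={{p2,p4}}
C dims 3,3; δ0: rk 2, SNF 1^2
Ȟ^0: (3−2)−0=1 ⇒ Z
Ȟ^1: (3−0)−2=1 ⇒ Z
Ȟ^2: (0−0)−0=0 ⇒ 0

Ȟ^0 ≅ Z; Ȟ^1 ≅ Z; Ȟ^2 ≅ 0


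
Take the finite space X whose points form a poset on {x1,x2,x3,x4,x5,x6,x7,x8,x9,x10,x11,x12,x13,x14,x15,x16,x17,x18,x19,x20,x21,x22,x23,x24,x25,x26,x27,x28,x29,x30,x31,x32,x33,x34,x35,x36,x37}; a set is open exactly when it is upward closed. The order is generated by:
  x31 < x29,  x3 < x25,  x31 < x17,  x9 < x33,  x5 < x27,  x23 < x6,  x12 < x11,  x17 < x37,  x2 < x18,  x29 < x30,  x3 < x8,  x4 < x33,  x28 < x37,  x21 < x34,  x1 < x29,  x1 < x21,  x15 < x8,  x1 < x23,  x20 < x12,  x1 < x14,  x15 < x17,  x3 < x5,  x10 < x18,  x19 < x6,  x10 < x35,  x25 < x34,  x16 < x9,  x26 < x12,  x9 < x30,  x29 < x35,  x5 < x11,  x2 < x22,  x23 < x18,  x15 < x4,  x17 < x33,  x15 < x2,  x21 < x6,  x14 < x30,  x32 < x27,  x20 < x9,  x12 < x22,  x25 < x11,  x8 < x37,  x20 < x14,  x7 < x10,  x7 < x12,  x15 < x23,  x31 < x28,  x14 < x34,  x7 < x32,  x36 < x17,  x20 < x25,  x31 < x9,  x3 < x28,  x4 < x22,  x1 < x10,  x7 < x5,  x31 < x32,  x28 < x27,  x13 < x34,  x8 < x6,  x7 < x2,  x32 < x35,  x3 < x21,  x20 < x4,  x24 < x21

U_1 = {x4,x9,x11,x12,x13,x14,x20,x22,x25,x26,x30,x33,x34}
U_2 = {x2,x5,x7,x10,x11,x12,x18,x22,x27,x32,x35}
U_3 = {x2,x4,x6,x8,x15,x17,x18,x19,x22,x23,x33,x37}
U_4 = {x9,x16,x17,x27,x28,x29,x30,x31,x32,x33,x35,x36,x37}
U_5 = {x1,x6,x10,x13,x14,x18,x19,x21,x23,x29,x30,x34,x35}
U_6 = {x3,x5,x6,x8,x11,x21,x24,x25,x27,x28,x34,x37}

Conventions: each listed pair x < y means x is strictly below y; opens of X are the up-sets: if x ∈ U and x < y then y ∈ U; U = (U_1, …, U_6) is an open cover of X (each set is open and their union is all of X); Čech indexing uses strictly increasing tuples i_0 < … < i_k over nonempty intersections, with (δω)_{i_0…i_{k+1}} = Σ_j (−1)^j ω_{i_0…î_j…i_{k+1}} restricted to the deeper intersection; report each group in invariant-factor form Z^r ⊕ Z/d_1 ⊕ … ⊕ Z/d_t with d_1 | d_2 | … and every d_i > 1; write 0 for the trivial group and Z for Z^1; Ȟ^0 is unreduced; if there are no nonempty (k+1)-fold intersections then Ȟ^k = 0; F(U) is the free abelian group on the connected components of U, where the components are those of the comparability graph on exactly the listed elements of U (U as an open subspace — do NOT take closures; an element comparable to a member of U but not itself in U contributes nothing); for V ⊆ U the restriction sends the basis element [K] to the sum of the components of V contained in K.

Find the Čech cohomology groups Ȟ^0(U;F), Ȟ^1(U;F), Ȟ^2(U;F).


intersection data:
  U12={x11,x12,x22} U13={x4,x22,x33} U14={x9,x30,x33} U15={x13,x14,x30,x34} U16={x11,x25,x34} U23={x2,x18,x22} U24={x27,x32,x35} U25={x10,x18,x35} U26={x5,x11,x27} U34={x17,x33,x37} U35={x6,x18,x19,x23} U36={x6,x8,x37} U45={x29,x30,x35} U46={x27,x28,x37} U56={x6,x21,x34}
  U123={x22} U126={x11} U134={x33} U145={x30} U156={x34} U235={x18} U245={x35} U246={x27} U346={x37} U356={x6}
components per intersection:
  U1: {x4,x9,x11,x12,x13,x14,x20,x22,x25,x26,x30,x33,x34}
  U2: {x2,x5,x7,x10,x11,x12,x18,x22,x27,x32,x35}
  U3: {x2,x4,x6,x8,x15,x17,x18,x19,x22,x23,x33,x37}
  U4: {x9,x16,x17,x27,x28,x29,x30,x31,x32,x33,x35,x36,x37}
  U5: {x1,x6,x10,x13,x14,x18,x19,x21,x23,x29,x30,x34,x35}
  U6: {x3,x5,x6,x8,x11,x21,x24,x25,x27,x28,x34,x37}
  U12: {x11,x12,x22}
  U13: {x4,x22,x33}
  U14: {x9,x30,x33}
  U15: {x13,x14,x30,x34}
  U16: {x11,x25,x34}
  U23: {x2,x18,x22}
  U24: {x27,x32,x35}
  U25: {x10,x18,x35}
  U26: {x5,x11,x27}
  U34: {x17,x33,x37}
  U35: {x6,x18,x19,x23}
  U36: {x6,x8,x37}
  U45: {x29,x30,x35}
  U46: {x27,x28,x37}
  U56: {x6,x21,x34}
  U123: {x22}
  U126: {x11}
  U134: {x33}
  U145: {x30}
  U156: {x34}
  U235: {x18}
  U245: {x35}
  U246: {x27}
  U346: {x37}
  U356: {x6}
C dims 6,15,10; δ0: rk 5, SNF 1^5; δ1: rk 10, SNF 1^9·2
Ȟ^0 = (6 − 5) − 0 = 1, so Ȟ^0 ≅ Z
Ȟ^1 = (15 − 10) − 5 = 0, so Ȟ^1 ≅ 0
Ȟ^2 = (10 − 0) − 10 = 0 plus torsion [2], so Ȟ^2 ≅ Z/2

Ȟ^0 = Z,  Ȟ^1 = 0,  Ȟ^2 = Z/2


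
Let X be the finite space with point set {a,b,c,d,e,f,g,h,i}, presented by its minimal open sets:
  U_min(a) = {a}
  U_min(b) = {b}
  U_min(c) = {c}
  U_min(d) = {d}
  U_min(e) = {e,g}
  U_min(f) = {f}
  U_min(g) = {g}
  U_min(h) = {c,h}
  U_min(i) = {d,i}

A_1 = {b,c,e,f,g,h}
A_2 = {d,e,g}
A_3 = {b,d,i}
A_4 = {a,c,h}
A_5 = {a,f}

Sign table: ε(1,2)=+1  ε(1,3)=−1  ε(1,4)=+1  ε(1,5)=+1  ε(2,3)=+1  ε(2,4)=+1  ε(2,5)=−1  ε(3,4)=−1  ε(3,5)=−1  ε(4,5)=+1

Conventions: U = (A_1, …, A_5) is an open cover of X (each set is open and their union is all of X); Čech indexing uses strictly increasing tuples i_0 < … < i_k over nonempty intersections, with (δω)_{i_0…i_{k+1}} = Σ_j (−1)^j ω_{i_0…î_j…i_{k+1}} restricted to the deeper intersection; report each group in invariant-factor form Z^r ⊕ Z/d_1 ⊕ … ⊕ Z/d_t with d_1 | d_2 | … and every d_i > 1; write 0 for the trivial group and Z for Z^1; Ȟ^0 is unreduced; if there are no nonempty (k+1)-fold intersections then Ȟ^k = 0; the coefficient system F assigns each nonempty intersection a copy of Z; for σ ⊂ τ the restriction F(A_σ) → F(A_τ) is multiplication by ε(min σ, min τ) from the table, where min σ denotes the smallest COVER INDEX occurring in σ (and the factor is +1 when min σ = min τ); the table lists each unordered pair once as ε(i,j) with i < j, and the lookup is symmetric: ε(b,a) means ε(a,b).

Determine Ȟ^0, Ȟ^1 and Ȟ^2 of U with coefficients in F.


Ȟ^0 = 0, Ȟ^1 = Z ⊕ Z/2, Ȟ^2 = 0

intersection data:
  A12={e,g} A13={b} A14={c,h} A15={f} A23={d} A45={a}
C dims 5,6; δ0: rk 5, SNF 1^4·2
Ȟ^0 = (5 − 5) − 0 = 0, so Ȟ^0 ≅ 0
Ȟ^1 = (6 − 0) − 5 = 1 plus torsion [2], so Ȟ^1 ≅ Z ⊕ Z/2
Ȟ^2 = (0 − 0) − 0 = 0, so Ȟ^2 ≅ 0


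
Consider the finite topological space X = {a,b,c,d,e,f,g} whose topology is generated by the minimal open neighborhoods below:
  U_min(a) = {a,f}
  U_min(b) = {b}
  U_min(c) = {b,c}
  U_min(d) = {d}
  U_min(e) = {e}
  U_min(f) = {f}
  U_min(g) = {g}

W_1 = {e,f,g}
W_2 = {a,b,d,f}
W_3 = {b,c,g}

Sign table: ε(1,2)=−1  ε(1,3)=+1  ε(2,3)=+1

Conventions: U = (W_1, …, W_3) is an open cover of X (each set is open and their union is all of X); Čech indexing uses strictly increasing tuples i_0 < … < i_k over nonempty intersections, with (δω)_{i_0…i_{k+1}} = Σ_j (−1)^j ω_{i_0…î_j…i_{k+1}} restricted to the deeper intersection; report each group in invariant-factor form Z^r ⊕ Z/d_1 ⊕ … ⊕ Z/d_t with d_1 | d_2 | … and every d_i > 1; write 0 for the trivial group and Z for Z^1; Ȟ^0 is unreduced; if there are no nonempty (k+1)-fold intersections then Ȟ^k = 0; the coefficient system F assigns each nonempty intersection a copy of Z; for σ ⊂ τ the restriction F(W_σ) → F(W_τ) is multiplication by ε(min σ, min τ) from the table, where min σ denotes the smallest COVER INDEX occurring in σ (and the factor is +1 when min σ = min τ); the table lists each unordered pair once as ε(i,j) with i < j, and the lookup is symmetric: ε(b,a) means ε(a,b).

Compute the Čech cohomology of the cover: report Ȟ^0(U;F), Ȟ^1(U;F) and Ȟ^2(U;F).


intersection data:
  W12={f} W13={g} W23={b}
C dims 3,3; δ0: rk 3, SNF 1^2·2
Ȟ^0 = (3 − 3) − 0 = 0, so Ȟ^0 ≅ 0
Ȟ^1 = (3 − 0) − 3 = 0 plus torsion [2], so Ȟ^1 ≅ Z/2
Ȟ^2 = (0 − 0) − 0 = 0, so Ȟ^2 ≅ 0

Ȟ^0 = 0,  Ȟ^1 = Z/2,  Ȟ^2 = 0


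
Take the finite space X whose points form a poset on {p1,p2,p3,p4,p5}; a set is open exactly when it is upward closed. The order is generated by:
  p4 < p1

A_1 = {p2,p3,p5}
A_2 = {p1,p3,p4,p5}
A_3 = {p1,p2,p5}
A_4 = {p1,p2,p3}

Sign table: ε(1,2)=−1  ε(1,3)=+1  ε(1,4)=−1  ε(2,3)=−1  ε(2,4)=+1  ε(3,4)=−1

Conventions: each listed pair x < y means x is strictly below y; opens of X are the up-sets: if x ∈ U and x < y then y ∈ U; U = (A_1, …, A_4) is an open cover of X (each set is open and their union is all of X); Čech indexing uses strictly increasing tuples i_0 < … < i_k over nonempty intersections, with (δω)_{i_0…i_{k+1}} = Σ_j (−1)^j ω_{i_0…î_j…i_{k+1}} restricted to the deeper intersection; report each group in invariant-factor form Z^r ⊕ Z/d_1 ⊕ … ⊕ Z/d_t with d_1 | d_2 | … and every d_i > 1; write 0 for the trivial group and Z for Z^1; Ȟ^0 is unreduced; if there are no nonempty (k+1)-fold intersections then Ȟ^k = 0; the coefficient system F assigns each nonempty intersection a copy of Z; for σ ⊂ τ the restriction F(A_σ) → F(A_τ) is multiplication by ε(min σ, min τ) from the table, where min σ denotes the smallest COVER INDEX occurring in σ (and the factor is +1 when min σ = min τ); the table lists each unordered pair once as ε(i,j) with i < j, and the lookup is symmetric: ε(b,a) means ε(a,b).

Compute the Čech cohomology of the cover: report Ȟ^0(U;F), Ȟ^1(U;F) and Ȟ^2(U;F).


Ȟ^0(U;F) ≅ Z, Ȟ^1(U;F) ≅ 0, Ȟ^2(U;F) ≅ Z

nerve simplices:
  A12={p3,p5} A13={p2,p5} A14={p2,p3} A23={p1,p5} A24={p1,p3} A34={p1,p2}
  A123={p5} A124={p3} A134={p2} A234={p1}
C dims 4,6,4; δ0: rk 3, SNF 1^3; δ1: rk 3, SNF 1^3
degree 0: 4−3−0 = 1 → Ȟ^0 ≅ Z
degree 1: 6−3−3 = 0 → Ȟ^1 ≅ 0
degree 2: 4−0−3 = 1 → Ȟ^2 ≅ Z


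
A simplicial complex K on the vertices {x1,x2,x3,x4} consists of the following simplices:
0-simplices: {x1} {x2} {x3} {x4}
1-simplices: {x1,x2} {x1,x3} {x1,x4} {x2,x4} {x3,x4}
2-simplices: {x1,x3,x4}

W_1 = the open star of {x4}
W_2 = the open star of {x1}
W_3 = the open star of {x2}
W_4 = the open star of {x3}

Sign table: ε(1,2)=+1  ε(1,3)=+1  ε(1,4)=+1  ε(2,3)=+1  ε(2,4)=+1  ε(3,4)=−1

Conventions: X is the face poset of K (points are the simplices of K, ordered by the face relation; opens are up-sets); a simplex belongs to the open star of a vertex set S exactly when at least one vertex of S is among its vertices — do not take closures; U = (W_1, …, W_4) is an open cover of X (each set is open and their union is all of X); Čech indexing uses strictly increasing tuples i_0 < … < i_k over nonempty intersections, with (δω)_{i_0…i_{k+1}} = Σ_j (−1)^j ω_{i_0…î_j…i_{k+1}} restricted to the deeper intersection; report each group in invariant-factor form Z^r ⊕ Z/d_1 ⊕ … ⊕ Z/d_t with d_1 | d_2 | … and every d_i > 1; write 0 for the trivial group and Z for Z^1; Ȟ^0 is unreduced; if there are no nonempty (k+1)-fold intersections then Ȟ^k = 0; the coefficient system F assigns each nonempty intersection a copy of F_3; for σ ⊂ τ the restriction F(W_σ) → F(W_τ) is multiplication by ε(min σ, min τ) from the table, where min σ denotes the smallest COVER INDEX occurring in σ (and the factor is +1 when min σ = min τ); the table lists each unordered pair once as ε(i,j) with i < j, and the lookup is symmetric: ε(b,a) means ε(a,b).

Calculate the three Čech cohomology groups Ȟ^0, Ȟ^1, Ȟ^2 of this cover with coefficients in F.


nerve of the cover:
  W1={{x4},{x1,x4},{x2,x4},{x3,x4},{x1,x3,x4}} W2={{x1},{x1,x2},{x1,x3},{x1,x4},{x1,x3,x4}} W3={{x2},{x1,x2},{x2,x4}} W4={{x3},{x1,x3},{x3,x4},{x1,x3,x4}}
  W12={{x1,x4},{x1,x3,x4}} W13={{x2,x4}} W14={{x3,x4},{x1,x3,x4}} W23={{x1,x2}} W24={{x1,x3},{x1,x3,x4}}
  W124={{x1,x3,x4}}
C dims 4,5,1; δ0: rk_F3 3; δ1: rk_F3 1
Ȟ^0 = (4 − 3) − 0 = 1, so Ȟ^0 ≅ Z/3
Ȟ^1 = (5 − 1) − 3 = 1, so Ȟ^1 ≅ Z/3
Ȟ^2 = (1 − 0) − 1 = 0, so Ȟ^2 ≅ 0

Ȟ^0 = Z/3,  Ȟ^1 = Z/3,  Ȟ^2 = 0
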